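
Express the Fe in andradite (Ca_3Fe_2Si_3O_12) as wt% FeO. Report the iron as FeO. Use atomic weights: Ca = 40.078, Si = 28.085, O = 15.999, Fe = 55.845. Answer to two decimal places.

Formula mass = 508.167 g/mol.
2 Fe → 2.0000 mol FeO per formula unit; M(FeO) = 71.844, so FeO mass = 143.688 g.
143.688/508.167 × 100 = 28.28 wt%.

28.28 wt%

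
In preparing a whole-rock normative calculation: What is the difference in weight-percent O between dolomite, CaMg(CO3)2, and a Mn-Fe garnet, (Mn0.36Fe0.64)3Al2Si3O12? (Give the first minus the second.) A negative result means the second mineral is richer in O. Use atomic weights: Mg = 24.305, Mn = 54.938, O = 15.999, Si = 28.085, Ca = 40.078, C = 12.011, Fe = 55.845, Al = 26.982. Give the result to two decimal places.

13.41 percentage points

M(CaMg(CO3)2) = 184.399 g/mol, so wt% O = 95.994/184.399 × 100 = 52.06%.
M((Mn0.36Fe0.64)3Al2Si3O12) = 496.762 g/mol, so wt% O = 191.988/496.762 × 100 = 38.65%.
52.06 − 38.65 = 13.41 pp.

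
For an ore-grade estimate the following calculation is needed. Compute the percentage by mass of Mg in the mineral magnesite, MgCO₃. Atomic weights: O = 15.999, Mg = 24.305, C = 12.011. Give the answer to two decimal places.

28.83 mass %

Molar mass of MgCO₃: 1×24.305 + 1×12.011 + 3×15.999 = 84.313 g/mol.
Mass of Mg per formula unit: 1 × 24.305 = 24.305 g.
Weight fraction Mg = 24.305 / 84.313 = 0.2883.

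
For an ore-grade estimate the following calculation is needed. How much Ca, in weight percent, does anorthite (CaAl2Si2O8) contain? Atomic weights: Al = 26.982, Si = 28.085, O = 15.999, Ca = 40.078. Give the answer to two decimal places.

14.41 weight percent

Molar mass of CaAl2Si2O8: 1×40.078 + 2×26.982 + 2×28.085 + 8×15.999 = 278.204 g/mol.
Mass of Ca per formula unit: 1 × 40.078 = 40.078 g.
Weight fraction Ca = 40.078 / 278.204 = 0.1441.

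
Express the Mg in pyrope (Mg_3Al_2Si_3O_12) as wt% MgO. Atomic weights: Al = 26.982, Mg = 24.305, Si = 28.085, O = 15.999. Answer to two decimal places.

M(Mg_3Al_2Si_3O_12) = 403.122 g/mol; M(MgO) = 40.304 g/mol.
Moles MgO per formula unit = 3 Mg ÷ 1 = 3.0000.
MgO fraction = (3.0000 × 40.304) / 403.122 = 120.912/403.122 = 0.2999.

29.99 wt%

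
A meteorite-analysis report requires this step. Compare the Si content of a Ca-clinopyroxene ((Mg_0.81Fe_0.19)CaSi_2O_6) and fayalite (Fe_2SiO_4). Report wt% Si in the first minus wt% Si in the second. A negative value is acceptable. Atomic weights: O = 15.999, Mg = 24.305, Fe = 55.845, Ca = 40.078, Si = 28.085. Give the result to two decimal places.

First mineral: 56.170 g Si in 222.540 g formula = 25.24 wt% Si.
Second mineral: 28.085 g Si in 203.771 g formula = 13.78 wt% Si.
25.24% − 13.78% gives a difference of 11.46 percentage points.

11.46 percentage points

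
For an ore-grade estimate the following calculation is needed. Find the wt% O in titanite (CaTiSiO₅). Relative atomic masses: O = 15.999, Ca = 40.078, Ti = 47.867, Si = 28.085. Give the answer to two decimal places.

Molar mass of CaTiSiO₅: 1×40.078 + 1×47.867 + 1×28.085 + 5×15.999 = 196.025 g/mol.
Mass of O per formula unit: 5 × 15.999 = 79.995 g.
Weight fraction O = 79.995 / 196.025 = 0.4081.

40.81 weight percent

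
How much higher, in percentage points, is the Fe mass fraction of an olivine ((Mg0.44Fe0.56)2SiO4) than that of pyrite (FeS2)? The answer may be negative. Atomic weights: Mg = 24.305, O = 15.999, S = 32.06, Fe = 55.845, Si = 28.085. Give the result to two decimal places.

-11.02 percentage points

Fe in (Mg0.44Fe0.56)2SiO4: molar mass 176.016 g/mol; 1.12×55.845 = 62.546 g → 35.53 wt%.
Fe in FeS2: molar mass 119.965 g/mol; 1×55.845 = 55.845 g → 46.55 wt%.
Difference = 35.53 − 46.55 = -11.02 percentage points.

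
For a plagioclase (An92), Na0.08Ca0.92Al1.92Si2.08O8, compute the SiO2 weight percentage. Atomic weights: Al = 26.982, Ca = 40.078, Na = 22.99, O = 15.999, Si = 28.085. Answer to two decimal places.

M(Na0.08Ca0.92Al1.92Si2.08O8) = 276.925 g/mol; M(SiO2) = 60.083 g/mol.
Moles SiO2 per formula unit = 2.08 Si ÷ 1 = 2.0800.
SiO2 fraction = (2.0800 × 60.083) / 276.925 = 124.973/276.925 = 0.4513.

45.13 wt%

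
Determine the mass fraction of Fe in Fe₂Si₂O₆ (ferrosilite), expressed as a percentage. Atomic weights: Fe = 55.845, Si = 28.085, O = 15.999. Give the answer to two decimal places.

Molar mass of Fe₂Si₂O₆: 2*55.845 + 2*28.085 + 6*15.999 = 263.854 g/mol.
Mass of Fe per formula unit: 2 × 55.845 = 111.690 g.
Weight fraction Fe = 111.690 / 263.854 = 0.4233.

42.33 mass %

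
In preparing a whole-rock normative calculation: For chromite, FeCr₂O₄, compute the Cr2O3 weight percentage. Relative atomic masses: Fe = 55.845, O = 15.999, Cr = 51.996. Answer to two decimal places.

67.90 wt%

Formula mass = 223.833 g/mol.
2 Cr → 1.0000 mol Cr2O3 per formula unit; M(Cr2O3) = 151.989, so Cr2O3 mass = 151.989 g.
151.989/223.833 × 100 = 67.90 wt%.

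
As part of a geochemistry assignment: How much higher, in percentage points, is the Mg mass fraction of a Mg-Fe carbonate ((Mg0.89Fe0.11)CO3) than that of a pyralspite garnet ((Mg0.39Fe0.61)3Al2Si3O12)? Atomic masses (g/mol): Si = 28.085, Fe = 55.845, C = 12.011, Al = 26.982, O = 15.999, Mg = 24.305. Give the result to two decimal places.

First mineral: 21.631 g Mg in 87.782 g formula = 24.64 wt% Mg.
Second mineral: 28.437 g Mg in 460.840 g formula = 6.17 wt% Mg.
24.64% − 6.17% gives a difference of 18.47 percentage points.

18.47 percentage points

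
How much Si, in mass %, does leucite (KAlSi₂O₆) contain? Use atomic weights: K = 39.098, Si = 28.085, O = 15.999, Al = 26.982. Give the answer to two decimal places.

Molar mass of KAlSi₂O₆: 1×39.098 + 1×26.982 + 2×28.085 + 6×15.999 = 218.244 g/mol.
Mass of Si per formula unit: 2 × 28.085 = 56.170 g.
Weight fraction Si = 56.170 / 218.244 = 0.2574.

25.74 mass %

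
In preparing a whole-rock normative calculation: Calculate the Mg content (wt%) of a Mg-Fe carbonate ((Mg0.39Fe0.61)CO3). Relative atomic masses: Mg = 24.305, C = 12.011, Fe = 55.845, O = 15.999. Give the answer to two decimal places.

Molar mass of (Mg0.39Fe0.61)CO3: 0.39·24.305 + 0.61·55.845 + 1·12.011 + 3·15.999 = 103.552 g/mol.
Mass of Mg per formula unit: 0.39 × 24.305 = 9.479 g.
Weight fraction Mg = 9.479 / 103.552 = 0.0915.

9.15 wt%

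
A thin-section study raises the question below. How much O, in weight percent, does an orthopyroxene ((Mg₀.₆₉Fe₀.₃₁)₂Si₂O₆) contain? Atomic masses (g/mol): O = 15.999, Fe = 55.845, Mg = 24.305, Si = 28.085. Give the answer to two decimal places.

43.57 weight percent

M((Mg₀.₆₉Fe₀.₃₁)₂Si₂O₆) = 220.329 g/mol.
O contributes 6 × 15.999 = 95.994 g per mole.
95.994/220.329 = 0.4357 → 43.57%.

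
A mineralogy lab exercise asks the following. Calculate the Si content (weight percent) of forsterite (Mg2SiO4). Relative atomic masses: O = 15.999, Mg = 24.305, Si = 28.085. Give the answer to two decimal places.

19.96 weight percent

Molar mass of Mg2SiO4: 2·24.305 + 1·28.085 + 4·15.999 = 140.691 g/mol.
Mass of Si per formula unit: 1 × 28.085 = 28.085 g.
Weight fraction Si = 28.085 / 140.691 = 0.1996.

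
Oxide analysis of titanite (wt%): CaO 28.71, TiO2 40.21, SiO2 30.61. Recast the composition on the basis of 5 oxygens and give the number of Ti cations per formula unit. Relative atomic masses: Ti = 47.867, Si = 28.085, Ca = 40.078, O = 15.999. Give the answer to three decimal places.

CaO (M=56.077): mol = 0.51197; Ca = 0.51197, O = 0.51197.
TiO2 (M=79.865): mol = 0.50347; Ti = 0.50347, O = 1.00694.
SiO2 (M=60.083): mol = 0.50946; Si = 0.50946, O = 1.01892.
ΣO = 2.53783; factor = 5/ΣO = 1.97019.
Ti apfu = 0.50347 × 1.97019 = 0.992.

0.992 Ti apfu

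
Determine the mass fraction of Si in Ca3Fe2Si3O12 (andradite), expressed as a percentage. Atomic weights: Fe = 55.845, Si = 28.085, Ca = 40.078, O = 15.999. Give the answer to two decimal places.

Formula mass = 3*40.078 + 2*55.845 + 3*28.085 + 12*15.999 = 508.167 g/mol, of which 84.255 g is Si.
So Si makes up 84.255/508.167 = 0.1658 of the mass, i.e. 16.58%.

16.58 mass %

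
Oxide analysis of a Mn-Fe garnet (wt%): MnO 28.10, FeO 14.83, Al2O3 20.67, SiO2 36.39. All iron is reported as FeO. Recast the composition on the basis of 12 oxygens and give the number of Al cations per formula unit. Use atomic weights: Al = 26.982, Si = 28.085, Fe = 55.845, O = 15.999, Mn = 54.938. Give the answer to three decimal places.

2.009 Al apfu

MnO: 28.10/70.937 = 0.39613 mol → 0.39613 mol Mn, 0.39613 mol O.
FeO: 14.83/71.844 = 0.20642 mol → 0.20642 mol Fe, 0.20642 mol O.
Al2O3: 20.67/101.961 = 0.20272 mol → 0.40544 mol Al, 0.60816 mol O.
SiO2: 36.39/60.083 = 0.60566 mol → 0.60566 mol Si, 1.21132 mol O.
Total oxygen = 2.42203 mol. Normalization factor = 12/2.42203 = 4.95452.
Al per 12 O = 0.40544 × 4.95452 = 2.009.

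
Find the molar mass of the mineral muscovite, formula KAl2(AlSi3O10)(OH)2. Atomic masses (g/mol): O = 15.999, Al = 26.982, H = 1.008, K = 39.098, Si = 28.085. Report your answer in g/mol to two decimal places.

K: 1 × 39.098 = 39.0980
Al: 3 × 26.982 = 80.9460
Si: 3 × 28.085 = 84.2550
O: 12 × 15.999 = 191.9880
H: 2 × 1.008 = 2.0160
Summing the contributions gives the formula mass.

398.30 g/mol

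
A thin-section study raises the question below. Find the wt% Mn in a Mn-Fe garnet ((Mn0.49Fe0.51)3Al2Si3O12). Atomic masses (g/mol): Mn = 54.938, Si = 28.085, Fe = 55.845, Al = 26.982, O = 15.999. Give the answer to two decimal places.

16.27 wt%

Molar mass of (Mn0.49Fe0.51)3Al2Si3O12: 1.47*54.938 + 1.53*55.845 + 2*26.982 + 3*28.085 + 12*15.999 = 496.409 g/mol.
Mass of Mn per formula unit: 1.47 × 54.938 = 80.759 g.
Weight fraction Mn = 80.759 / 496.409 = 0.1627.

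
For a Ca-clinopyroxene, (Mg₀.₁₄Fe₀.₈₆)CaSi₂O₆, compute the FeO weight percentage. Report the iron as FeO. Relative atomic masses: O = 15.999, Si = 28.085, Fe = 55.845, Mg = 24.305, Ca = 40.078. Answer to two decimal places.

Formula mass = 243.671 g/mol.
0.86 Fe → 0.8600 mol FeO per formula unit; M(FeO) = 71.844, so FeO mass = 61.786 g.
61.786/243.671 × 100 = 25.36 wt%.

25.36 wt%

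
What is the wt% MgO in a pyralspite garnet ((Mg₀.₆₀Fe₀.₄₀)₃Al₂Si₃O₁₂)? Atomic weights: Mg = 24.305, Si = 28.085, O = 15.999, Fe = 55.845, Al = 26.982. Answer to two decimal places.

16.45 wt%

Molar mass of (Mg₀.₆₀Fe₀.₄₀)₃Al₂Si₃O₁₂ = 1.80·24.305 + 1.20·55.845 + 2·26.982 + 3·28.085 + 12·15.999 = 440.970 g/mol.
Each formula unit contains 1.80 Mg, equivalent to 1.80/1 = 1.8000 mol MgO.
M(MgO) = 1×24.305 + 1×15.999 = 40.304 g/mol.
Mass of MgO per formula unit = 1.8000 × 40.304 = 72.547 g.
MgO wt% = 72.547 / 440.970 × 100 = 16.45%.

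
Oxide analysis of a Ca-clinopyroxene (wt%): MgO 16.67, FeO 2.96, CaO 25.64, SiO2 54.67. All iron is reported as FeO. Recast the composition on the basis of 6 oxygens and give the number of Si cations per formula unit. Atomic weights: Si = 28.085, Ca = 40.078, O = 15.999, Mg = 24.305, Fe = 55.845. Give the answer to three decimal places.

MgO (M=40.304): mol = 0.41361; Mg = 0.41361, O = 0.41361.
FeO (M=71.844): mol = 0.04120; Fe = 0.04120, O = 0.04120.
CaO (M=56.077): mol = 0.45723; Ca = 0.45723, O = 0.45723.
SiO2 (M=60.083): mol = 0.90991; Si = 0.90991, O = 1.81982.
ΣO = 2.73186; factor = 6/ΣO = 2.19631.
Si apfu = 0.90991 × 2.19631 = 1.998.

1.998 Si apfu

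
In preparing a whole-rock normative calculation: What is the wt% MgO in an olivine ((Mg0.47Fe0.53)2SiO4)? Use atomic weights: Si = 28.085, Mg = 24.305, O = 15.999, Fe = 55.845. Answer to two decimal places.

Formula mass = 174.123 g/mol.
0.94 Mg → 0.9400 mol MgO per formula unit; M(MgO) = 40.304, so MgO mass = 37.886 g.
37.886/174.123 × 100 = 21.76 wt%.

21.76 wt%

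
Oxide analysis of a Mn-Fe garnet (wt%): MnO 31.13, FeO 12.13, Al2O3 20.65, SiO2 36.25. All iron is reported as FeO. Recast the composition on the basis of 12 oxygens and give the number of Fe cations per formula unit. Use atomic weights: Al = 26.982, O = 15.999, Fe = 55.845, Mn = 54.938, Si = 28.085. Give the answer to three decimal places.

0.837 Fe apfu

MnO: 31.13/70.937 = 0.43884 mol → 0.43884 mol Mn, 0.43884 mol O.
FeO: 12.13/71.844 = 0.16884 mol → 0.16884 mol Fe, 0.16884 mol O.
Al2O3: 20.65/101.961 = 0.20253 mol → 0.40506 mol Al, 0.60759 mol O.
SiO2: 36.25/60.083 = 0.60333 mol → 0.60333 mol Si, 1.20666 mol O.
Total oxygen = 2.42193 mol. Normalization factor = 12/2.42193 = 4.95473.
Fe per 12 O = 0.16884 × 4.95473 = 0.837.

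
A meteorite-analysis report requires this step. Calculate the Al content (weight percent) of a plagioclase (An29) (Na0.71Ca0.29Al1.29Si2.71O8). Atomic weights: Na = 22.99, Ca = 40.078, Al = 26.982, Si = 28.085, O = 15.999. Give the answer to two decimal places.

13.04 weight percent

M(Na0.71Ca0.29Al1.29Si2.71O8) = 266.855 g/mol.
Al contributes 1.29 × 26.982 = 34.807 g per mole.
34.807/266.855 = 0.1304 → 13.04%.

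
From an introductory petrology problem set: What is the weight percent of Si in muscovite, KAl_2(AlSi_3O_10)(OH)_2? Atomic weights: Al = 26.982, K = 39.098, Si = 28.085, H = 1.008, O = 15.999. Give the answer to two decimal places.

21.15 weight percent

Molar mass of KAl_2(AlSi_3O_10)(OH)_2: 1×39.098 + 3×26.982 + 3×28.085 + 12×15.999 + 2×1.008 = 398.303 g/mol.
Mass of Si per formula unit: 3 × 28.085 = 84.255 g.
Weight fraction Si = 84.255 / 398.303 = 0.2115.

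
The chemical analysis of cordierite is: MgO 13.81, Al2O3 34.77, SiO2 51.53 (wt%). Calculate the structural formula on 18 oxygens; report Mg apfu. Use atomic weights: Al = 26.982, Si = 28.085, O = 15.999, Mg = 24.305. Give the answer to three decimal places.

2.002 Mg apfu

MgO: 13.81/40.304 = 0.34265 mol → 0.34265 mol Mg, 0.34265 mol O.
Al2O3: 34.77/101.961 = 0.34101 mol → 0.68202 mol Al, 1.02303 mol O.
SiO2: 51.53/60.083 = 0.85765 mol → 0.85765 mol Si, 1.71530 mol O.
Total oxygen = 3.08098 mol. Normalization factor = 18/3.08098 = 5.84230.
Mg per 18 O = 0.34265 × 5.84230 = 2.002.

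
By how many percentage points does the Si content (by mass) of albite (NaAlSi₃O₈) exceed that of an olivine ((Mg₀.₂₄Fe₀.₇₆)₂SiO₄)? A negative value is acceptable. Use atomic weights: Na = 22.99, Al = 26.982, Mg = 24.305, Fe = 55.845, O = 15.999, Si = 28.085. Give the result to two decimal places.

17.24 percentage points

Si in NaAlSi₃O₈: molar mass 262.219 g/mol; 3×28.085 = 84.255 g → 32.13 wt%.
Si in (Mg₀.₂₄Fe₀.₇₆)₂SiO₄: molar mass 188.632 g/mol; 1×28.085 = 28.085 g → 14.89 wt%.
Difference = 32.13 − 14.89 = 17.24 percentage points.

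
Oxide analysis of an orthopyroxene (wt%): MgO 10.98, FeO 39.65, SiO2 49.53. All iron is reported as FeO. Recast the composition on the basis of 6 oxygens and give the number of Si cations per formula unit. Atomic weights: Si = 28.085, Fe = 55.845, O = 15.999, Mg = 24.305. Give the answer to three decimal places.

2.000 Si apfu

MgO (M=40.304): mol = 0.27243; Mg = 0.27243, O = 0.27243.
FeO (M=71.844): mol = 0.55189; Fe = 0.55189, O = 0.55189.
SiO2 (M=60.083): mol = 0.82436; Si = 0.82436, O = 1.64872.
ΣO = 2.47304; factor = 6/ΣO = 2.42616.
Si apfu = 0.82436 × 2.42616 = 2.000.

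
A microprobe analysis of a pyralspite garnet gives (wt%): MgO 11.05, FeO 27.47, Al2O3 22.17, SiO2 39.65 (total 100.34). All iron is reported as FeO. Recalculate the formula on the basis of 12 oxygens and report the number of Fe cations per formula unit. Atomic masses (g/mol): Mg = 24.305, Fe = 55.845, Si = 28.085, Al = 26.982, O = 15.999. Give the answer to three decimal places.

MgO (M=40.304): mol = 0.27417; Mg = 0.27417, O = 0.27417.
FeO (M=71.844): mol = 0.38236; Fe = 0.38236, O = 0.38236.
Al2O3 (M=101.961): mol = 0.21744; Al = 0.43488, O = 0.65232.
SiO2 (M=60.083): mol = 0.65992; Si = 0.65992, O = 1.31984.
ΣO = 2.62869; factor = 12/ΣO = 4.56501.
Fe apfu = 0.38236 × 4.56501 = 1.745.

1.745 Fe apfu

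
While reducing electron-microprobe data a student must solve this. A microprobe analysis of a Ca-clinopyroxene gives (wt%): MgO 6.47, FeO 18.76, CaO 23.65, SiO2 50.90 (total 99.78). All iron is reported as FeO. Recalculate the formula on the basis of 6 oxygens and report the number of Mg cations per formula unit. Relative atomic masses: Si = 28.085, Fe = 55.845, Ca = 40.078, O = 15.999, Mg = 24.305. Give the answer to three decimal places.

MgO: 6.47/40.304 = 0.16053 mol → 0.16053 mol Mg, 0.16053 mol O.
FeO: 18.76/71.844 = 0.26112 mol → 0.26112 mol Fe, 0.26112 mol O.
CaO: 23.65/56.077 = 0.42174 mol → 0.42174 mol Ca, 0.42174 mol O.
SiO2: 50.90/60.083 = 0.84716 mol → 0.84716 mol Si, 1.69432 mol O.
Total oxygen = 2.53771 mol. Normalization factor = 6/2.53771 = 2.36434.
Mg per 6 O = 0.16053 × 2.36434 = 0.380.

0.380 Mg apfu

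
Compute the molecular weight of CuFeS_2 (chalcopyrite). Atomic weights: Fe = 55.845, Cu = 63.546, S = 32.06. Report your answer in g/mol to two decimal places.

183.51 g/mol

Cu: 1 × 63.546 = 63.5460
Fe: 1 × 55.845 = 55.8450
S: 2 × 32.06 = 64.1200
Summing the contributions gives the formula mass.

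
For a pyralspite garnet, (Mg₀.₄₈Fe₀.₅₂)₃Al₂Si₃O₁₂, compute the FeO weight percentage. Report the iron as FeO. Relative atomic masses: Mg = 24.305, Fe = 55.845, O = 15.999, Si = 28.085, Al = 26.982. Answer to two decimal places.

24.78 wt%

Molar mass of (Mg₀.₄₈Fe₀.₅₂)₃Al₂Si₃O₁₂ = 1.44*24.305 + 1.56*55.845 + 2*26.982 + 3*28.085 + 12*15.999 = 452.324 g/mol.
Each formula unit contains 1.56 Fe, equivalent to 1.56/1 = 1.5600 mol FeO.
M(FeO) = 1×55.845 + 1×15.999 = 71.844 g/mol.
Mass of FeO per formula unit = 1.5600 × 71.844 = 112.077 g.
FeO wt% = 112.077 / 452.324 × 100 = 24.78%.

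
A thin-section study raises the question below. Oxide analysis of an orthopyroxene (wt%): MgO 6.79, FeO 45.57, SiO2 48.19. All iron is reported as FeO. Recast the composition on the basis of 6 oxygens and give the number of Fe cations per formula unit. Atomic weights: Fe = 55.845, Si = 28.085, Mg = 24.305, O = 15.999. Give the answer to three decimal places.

1.581 Fe apfu

6.79 wt% MgO ÷ 40.304 g/mol = 0.16847 mol, giving 0.16847 Mg and 0.16847 O.
45.57 wt% FeO ÷ 71.844 g/mol = 0.63429 mol, giving 0.63429 Fe and 0.63429 O.
48.19 wt% SiO2 ÷ 60.083 g/mol = 0.80206 mol, giving 0.80206 Si and 1.60412 O.
Oxygen sums to 2.40688; scaling by 6/2.40688 = 2.49285 puts the formula on 6 O.
Fe: 0.63429 × 2.49285 = 1.581 atoms per formula unit.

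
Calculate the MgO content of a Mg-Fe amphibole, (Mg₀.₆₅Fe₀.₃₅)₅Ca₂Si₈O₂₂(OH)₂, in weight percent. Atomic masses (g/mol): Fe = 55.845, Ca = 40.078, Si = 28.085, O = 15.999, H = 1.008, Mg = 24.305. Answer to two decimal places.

15.10 wt%

M((Mg₀.₆₅Fe₀.₃₅)₅Ca₂Si₈O₂₂(OH)₂) = 867.548 g/mol; M(MgO) = 40.304 g/mol.
Moles MgO per formula unit = 3.25 Mg ÷ 1 = 3.2500.
MgO fraction = (3.2500 × 40.304) / 867.548 = 130.988/867.548 = 0.1510.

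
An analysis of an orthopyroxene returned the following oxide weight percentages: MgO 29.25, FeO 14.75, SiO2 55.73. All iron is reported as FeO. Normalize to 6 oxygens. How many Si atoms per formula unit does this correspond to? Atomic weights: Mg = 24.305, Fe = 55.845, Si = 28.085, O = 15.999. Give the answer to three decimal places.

MgO (M=40.304): mol = 0.72573; Mg = 0.72573, O = 0.72573.
FeO (M=71.844): mol = 0.20531; Fe = 0.20531, O = 0.20531.
SiO2 (M=60.083): mol = 0.92755; Si = 0.92755, O = 1.85510.
ΣO = 2.78614; factor = 6/ΣO = 2.15352.
Si apfu = 0.92755 × 2.15352 = 1.997.

1.997 Si apfu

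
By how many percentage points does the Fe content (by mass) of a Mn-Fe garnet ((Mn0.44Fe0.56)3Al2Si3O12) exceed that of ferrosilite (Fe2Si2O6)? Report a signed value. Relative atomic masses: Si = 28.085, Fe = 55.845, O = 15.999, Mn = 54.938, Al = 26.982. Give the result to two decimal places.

-23.44 percentage points

First mineral: 93.820 g Fe in 496.545 g formula = 18.89 wt% Fe.
Second mineral: 111.690 g Fe in 263.854 g formula = 42.33 wt% Fe.
18.89% − 42.33% gives a difference of -23.44 percentage points.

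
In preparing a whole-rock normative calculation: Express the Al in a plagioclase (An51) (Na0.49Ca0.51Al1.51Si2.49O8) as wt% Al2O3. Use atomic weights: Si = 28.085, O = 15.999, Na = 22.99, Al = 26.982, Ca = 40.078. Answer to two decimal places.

Formula mass = 270.371 g/mol.
1.51 Al → 0.7550 mol Al2O3 per formula unit; M(Al2O3) = 101.961, so Al2O3 mass = 76.981 g.
76.981/270.371 × 100 = 28.47 wt%.

28.47 wt%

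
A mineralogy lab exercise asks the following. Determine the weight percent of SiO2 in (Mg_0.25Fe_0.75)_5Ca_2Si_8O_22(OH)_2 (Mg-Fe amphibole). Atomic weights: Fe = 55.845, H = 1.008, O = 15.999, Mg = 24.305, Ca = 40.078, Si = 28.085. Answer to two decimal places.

51.65 wt%

Molar mass of (Mg_0.25Fe_0.75)_5Ca_2Si_8O_22(OH)_2 = 1.25*24.305 + 3.75*55.845 + 2*40.078 + 8*28.085 + 24*15.999 + 2*1.008 = 930.628 g/mol.
Each formula unit contains 8 Si, equivalent to 8/1 = 8.0000 mol SiO2.
M(SiO2) = 1×28.085 + 2×15.999 = 60.083 g/mol.
Mass of SiO2 per formula unit = 8.0000 × 60.083 = 480.664 g.
SiO2 wt% = 480.664 / 930.628 × 100 = 51.65%.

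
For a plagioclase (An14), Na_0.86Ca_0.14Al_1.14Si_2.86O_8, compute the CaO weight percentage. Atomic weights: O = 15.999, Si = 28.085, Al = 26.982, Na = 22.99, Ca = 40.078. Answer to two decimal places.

Molar mass of Na_0.86Ca_0.14Al_1.14Si_2.86O_8 = 0.86×22.99 + 0.14×40.078 + 1.14×26.982 + 2.86×28.085 + 8×15.999 = 264.457 g/mol.
Each formula unit contains 0.14 Ca, equivalent to 0.14/1 = 0.1400 mol CaO.
M(CaO) = 1×40.078 + 1×15.999 = 56.077 g/mol.
Mass of CaO per formula unit = 0.1400 × 56.077 = 7.851 g.
CaO wt% = 7.851 / 264.457 × 100 = 2.97%.

2.97 wt%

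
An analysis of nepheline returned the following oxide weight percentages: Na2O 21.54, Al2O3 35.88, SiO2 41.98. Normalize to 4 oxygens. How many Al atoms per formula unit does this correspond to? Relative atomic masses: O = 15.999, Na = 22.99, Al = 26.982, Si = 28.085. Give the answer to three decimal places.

1.005 Al apfu

21.54 wt% Na2O ÷ 61.979 g/mol = 0.34754 mol, giving 0.69508 Na and 0.34754 O.
35.88 wt% Al2O3 ÷ 101.961 g/mol = 0.35190 mol, giving 0.70380 Al and 1.05570 O.
41.98 wt% SiO2 ÷ 60.083 g/mol = 0.69870 mol, giving 0.69870 Si and 1.39740 O.
Oxygen sums to 2.80064; scaling by 4/2.80064 = 1.42824 puts the formula on 4 O.
Al: 0.70380 × 1.42824 = 1.005 atoms per formula unit.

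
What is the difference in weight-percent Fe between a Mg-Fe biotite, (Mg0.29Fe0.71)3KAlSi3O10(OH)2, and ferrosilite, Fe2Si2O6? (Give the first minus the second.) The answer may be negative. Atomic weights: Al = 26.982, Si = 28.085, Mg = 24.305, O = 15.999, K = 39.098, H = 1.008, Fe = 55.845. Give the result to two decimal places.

-17.78 percentage points

M((Mg0.29Fe0.71)3KAlSi3O10(OH)2) = 484.434 g/mol, so wt% Fe = 118.950/484.434 × 100 = 24.55%.
M(Fe2Si2O6) = 263.854 g/mol, so wt% Fe = 111.690/263.854 × 100 = 42.33%.
24.55 − 42.33 = -17.78 pp.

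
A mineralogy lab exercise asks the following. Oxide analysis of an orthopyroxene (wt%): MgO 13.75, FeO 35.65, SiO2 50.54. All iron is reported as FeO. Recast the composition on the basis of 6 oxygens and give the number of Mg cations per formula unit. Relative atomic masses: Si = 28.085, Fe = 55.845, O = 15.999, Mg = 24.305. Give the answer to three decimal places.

MgO (M=40.304): mol = 0.34116; Mg = 0.34116, O = 0.34116.
FeO (M=71.844): mol = 0.49621; Fe = 0.49621, O = 0.49621.
SiO2 (M=60.083): mol = 0.84117; Si = 0.84117, O = 1.68234.
ΣO = 2.51971; factor = 6/ΣO = 2.38123.
Mg apfu = 0.34116 × 2.38123 = 0.812.

0.812 Mg apfu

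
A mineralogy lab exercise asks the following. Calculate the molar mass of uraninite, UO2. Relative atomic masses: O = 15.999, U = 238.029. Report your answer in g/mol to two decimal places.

270.03 g/mol

M = 1·238.029 + 2·15.999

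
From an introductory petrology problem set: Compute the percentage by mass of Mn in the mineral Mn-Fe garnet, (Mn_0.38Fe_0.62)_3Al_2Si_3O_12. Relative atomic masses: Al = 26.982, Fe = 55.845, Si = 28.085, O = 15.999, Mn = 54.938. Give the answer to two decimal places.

12.61 mass %

M((Mn_0.38Fe_0.62)_3Al_2Si_3O_12) = 496.708 g/mol.
Mn contributes 1.14 × 54.938 = 62.629 g per mole.
62.629/496.708 = 0.1261 → 12.61%.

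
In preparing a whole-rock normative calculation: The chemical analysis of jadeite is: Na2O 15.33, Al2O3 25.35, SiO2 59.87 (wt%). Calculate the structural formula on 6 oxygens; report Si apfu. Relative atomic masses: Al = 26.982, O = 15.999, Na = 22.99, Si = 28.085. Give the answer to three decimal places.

Na2O: 15.33/61.979 = 0.24734 mol → 0.49468 mol Na, 0.24734 mol O.
Al2O3: 25.35/101.961 = 0.24862 mol → 0.49724 mol Al, 0.74586 mol O.
SiO2: 59.87/60.083 = 0.99645 mol → 0.99645 mol Si, 1.99290 mol O.
Total oxygen = 2.98610 mol. Normalization factor = 6/2.98610 = 2.00931.
Si per 6 O = 0.99645 × 2.00931 = 2.002.

2.002 Si apfu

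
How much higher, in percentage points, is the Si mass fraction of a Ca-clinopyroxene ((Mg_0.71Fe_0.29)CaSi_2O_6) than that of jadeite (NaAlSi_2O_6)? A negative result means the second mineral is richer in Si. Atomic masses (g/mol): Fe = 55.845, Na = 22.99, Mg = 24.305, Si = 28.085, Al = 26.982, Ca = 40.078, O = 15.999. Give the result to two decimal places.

-2.90 percentage points

Si in (Mg_0.71Fe_0.29)CaSi_2O_6: molar mass 225.694 g/mol; 2×28.085 = 56.170 g → 24.89 wt%.
Si in NaAlSi_2O_6: molar mass 202.136 g/mol; 2×28.085 = 56.170 g → 27.79 wt%.
Difference = 24.89 − 27.79 = -2.90 percentage points.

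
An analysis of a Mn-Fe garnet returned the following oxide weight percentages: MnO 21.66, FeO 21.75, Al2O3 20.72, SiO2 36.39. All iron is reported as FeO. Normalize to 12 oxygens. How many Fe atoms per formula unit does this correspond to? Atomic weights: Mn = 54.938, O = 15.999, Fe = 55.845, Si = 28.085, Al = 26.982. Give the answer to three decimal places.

MnO: 21.66/70.937 = 0.30534 mol → 0.30534 mol Mn, 0.30534 mol O.
FeO: 21.75/71.844 = 0.30274 mol → 0.30274 mol Fe, 0.30274 mol O.
Al2O3: 20.72/101.961 = 0.20321 mol → 0.40642 mol Al, 0.60963 mol O.
SiO2: 36.39/60.083 = 0.60566 mol → 0.60566 mol Si, 1.21132 mol O.
Total oxygen = 2.42903 mol. Normalization factor = 12/2.42903 = 4.94024.
Fe per 12 O = 0.30274 × 4.94024 = 1.496.

1.496 Fe apfu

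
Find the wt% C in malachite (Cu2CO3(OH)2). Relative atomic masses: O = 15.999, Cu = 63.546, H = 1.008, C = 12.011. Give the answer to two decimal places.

Formula mass = 2*63.546 + 1*12.011 + 5*15.999 + 2*1.008 = 221.114 g/mol, of which 12.011 g is C.
So C makes up 12.011/221.114 = 0.0543 of the mass, i.e. 5.43%.

5.43 weight percent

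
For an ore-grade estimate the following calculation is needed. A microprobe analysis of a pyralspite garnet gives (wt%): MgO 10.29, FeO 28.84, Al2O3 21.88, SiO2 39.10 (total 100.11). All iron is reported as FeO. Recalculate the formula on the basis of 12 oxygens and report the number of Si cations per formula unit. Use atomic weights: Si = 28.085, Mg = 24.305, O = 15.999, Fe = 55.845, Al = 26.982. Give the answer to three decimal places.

MgO: 10.29/40.304 = 0.25531 mol → 0.25531 mol Mg, 0.25531 mol O.
FeO: 28.84/71.844 = 0.40143 mol → 0.40143 mol Fe, 0.40143 mol O.
Al2O3: 21.88/101.961 = 0.21459 mol → 0.42918 mol Al, 0.64377 mol O.
SiO2: 39.10/60.083 = 0.65077 mol → 0.65077 mol Si, 1.30154 mol O.
Total oxygen = 2.60205 mol. Normalization factor = 12/2.60205 = 4.61175.
Si per 12 O = 0.65077 × 4.61175 = 3.001.

3.001 Si apfu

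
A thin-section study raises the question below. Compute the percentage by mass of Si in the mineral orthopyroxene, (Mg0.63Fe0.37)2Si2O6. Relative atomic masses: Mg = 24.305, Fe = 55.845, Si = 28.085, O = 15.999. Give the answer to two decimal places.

Formula mass = 1.26×24.305 + 0.74×55.845 + 2×28.085 + 6×15.999 = 224.114 g/mol, of which 56.170 g is Si.
So Si makes up 56.170/224.114 = 0.2506 of the mass, i.e. 25.06%.

25.06 weight percent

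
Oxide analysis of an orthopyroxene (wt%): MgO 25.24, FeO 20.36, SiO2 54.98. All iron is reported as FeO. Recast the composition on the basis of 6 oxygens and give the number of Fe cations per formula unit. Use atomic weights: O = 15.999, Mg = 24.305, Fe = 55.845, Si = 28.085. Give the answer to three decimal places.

0.621 Fe apfu

25.24 wt% MgO ÷ 40.304 g/mol = 0.62624 mol, giving 0.62624 Mg and 0.62624 O.
20.36 wt% FeO ÷ 71.844 g/mol = 0.28339 mol, giving 0.28339 Fe and 0.28339 O.
54.98 wt% SiO2 ÷ 60.083 g/mol = 0.91507 mol, giving 0.91507 Si and 1.83014 O.
Oxygen sums to 2.73977; scaling by 6/2.73977 = 2.18996 puts the formula on 6 O.
Fe: 0.28339 × 2.18996 = 0.621 atoms per formula unit.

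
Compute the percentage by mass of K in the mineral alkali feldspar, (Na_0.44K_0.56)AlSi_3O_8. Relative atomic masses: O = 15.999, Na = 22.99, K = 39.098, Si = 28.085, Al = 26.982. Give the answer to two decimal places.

M((Na_0.44K_0.56)AlSi_3O_8) = 271.239 g/mol.
K contributes 0.56 × 39.098 = 21.895 g per mole.
21.895/271.239 = 0.0807 → 8.07%.

8.07 mass %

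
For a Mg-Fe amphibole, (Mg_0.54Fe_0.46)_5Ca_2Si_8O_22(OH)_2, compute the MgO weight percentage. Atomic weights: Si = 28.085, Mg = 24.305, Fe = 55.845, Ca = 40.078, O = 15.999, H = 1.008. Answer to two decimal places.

12.30 wt%

Formula mass = 884.895 g/mol.
2.70 Mg → 2.7000 mol MgO per formula unit; M(MgO) = 40.304, so MgO mass = 108.821 g.
108.821/884.895 × 100 = 12.30 wt%.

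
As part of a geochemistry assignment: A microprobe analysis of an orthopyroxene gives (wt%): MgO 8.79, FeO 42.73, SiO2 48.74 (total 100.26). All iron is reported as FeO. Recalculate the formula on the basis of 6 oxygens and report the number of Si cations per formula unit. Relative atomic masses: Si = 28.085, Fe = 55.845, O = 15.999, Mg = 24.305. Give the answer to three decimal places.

MgO (M=40.304): mol = 0.21809; Mg = 0.21809, O = 0.21809.
FeO (M=71.844): mol = 0.59476; Fe = 0.59476, O = 0.59476.
SiO2 (M=60.083): mol = 0.81121; Si = 0.81121, O = 1.62242.
ΣO = 2.43527; factor = 6/ΣO = 2.46379.
Si apfu = 0.81121 × 2.46379 = 1.999.

1.999 Si apfu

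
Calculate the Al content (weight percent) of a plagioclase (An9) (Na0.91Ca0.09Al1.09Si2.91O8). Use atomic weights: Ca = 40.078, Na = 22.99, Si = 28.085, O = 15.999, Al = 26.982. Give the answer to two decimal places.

11.15 weight percent

Molar mass of Na0.91Ca0.09Al1.09Si2.91O8: 0.91×22.99 + 0.09×40.078 + 1.09×26.982 + 2.91×28.085 + 8×15.999 = 263.658 g/mol.
Mass of Al per formula unit: 1.09 × 26.982 = 29.410 g.
Weight fraction Al = 29.410 / 263.658 = 0.1115.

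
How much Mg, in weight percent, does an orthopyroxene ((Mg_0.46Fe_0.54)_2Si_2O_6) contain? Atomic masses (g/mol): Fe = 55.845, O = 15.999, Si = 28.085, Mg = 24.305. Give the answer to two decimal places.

M((Mg_0.46Fe_0.54)_2Si_2O_6) = 234.837 g/mol.
Mg contributes 0.92 × 24.305 = 22.361 g per mole.
22.361/234.837 = 0.0952 → 9.52%.

9.52 weight percent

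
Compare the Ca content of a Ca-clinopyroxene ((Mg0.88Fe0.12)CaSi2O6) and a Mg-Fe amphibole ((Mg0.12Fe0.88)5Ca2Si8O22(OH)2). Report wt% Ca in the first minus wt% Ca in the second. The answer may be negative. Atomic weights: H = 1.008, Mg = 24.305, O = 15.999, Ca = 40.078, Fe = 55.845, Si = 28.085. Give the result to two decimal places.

M((Mg0.88Fe0.12)CaSi2O6) = 220.332 g/mol, so wt% Ca = 40.078/220.332 × 100 = 18.19%.
M((Mg0.12Fe0.88)5Ca2Si8O22(OH)2) = 951.129 g/mol, so wt% Ca = 80.156/951.129 × 100 = 8.43%.
18.19 − 8.43 = 9.76 pp.

9.76 percentage points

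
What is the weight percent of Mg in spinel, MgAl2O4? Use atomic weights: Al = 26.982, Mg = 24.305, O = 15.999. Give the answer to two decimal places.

Formula mass = 1·24.305 + 2·26.982 + 4·15.999 = 142.265 g/mol, of which 24.305 g is Mg.
So Mg makes up 24.305/142.265 = 0.1708 of the mass, i.e. 17.08%.

17.08 weight percent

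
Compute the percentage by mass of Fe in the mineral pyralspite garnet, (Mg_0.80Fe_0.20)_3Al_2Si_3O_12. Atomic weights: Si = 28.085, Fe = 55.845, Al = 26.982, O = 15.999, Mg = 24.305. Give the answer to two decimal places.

Molar mass of (Mg_0.80Fe_0.20)_3Al_2Si_3O_12: 2.40*24.305 + 0.60*55.845 + 2*26.982 + 3*28.085 + 12*15.999 = 422.046 g/mol.
Mass of Fe per formula unit: 0.60 × 55.845 = 33.507 g.
Weight fraction Fe = 33.507 / 422.046 = 0.0794.

7.94 mass %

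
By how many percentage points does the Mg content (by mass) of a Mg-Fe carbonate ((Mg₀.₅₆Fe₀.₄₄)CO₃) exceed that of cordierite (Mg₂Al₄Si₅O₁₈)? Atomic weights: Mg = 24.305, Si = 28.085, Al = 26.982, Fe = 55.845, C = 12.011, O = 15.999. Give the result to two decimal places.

5.55 percentage points

First mineral: 13.611 g Mg in 98.191 g formula = 13.86 wt% Mg.
Second mineral: 48.610 g Mg in 584.945 g formula = 8.31 wt% Mg.
13.86% − 8.31% gives a difference of 5.55 percentage points.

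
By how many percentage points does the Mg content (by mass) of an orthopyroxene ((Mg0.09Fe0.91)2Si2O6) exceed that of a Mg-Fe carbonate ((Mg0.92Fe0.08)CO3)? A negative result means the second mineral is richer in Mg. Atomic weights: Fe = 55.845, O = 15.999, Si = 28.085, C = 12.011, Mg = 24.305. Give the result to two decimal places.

Mg in (Mg0.09Fe0.91)2Si2O6: molar mass 258.177 g/mol; 0.18×24.305 = 4.375 g → 1.69 wt%.
Mg in (Mg0.92Fe0.08)CO3: molar mass 86.836 g/mol; 0.92×24.305 = 22.361 g → 25.75 wt%.
Difference = 1.69 − 25.75 = -24.06 percentage points.

-24.06 percentage points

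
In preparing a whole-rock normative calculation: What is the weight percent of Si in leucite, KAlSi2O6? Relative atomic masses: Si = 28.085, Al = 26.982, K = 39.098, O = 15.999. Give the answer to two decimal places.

25.74 mass %

Formula mass = 1·39.098 + 1·26.982 + 2·28.085 + 6·15.999 = 218.244 g/mol, of which 56.170 g is Si.
So Si makes up 56.170/218.244 = 0.2574 of the mass, i.e. 25.74%.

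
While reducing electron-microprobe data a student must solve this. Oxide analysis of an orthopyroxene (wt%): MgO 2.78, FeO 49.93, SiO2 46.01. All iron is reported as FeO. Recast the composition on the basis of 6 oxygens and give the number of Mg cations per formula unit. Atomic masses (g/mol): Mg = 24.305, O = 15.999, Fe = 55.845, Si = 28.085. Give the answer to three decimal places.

0.180 Mg apfu

MgO: 2.78/40.304 = 0.06898 mol → 0.06898 mol Mg, 0.06898 mol O.
FeO: 49.93/71.844 = 0.69498 mol → 0.69498 mol Fe, 0.69498 mol O.
SiO2: 46.01/60.083 = 0.76577 mol → 0.76577 mol Si, 1.53154 mol O.
Total oxygen = 2.29550 mol. Normalization factor = 6/2.29550 = 2.61381.
Mg per 6 O = 0.06898 × 2.61381 = 0.180.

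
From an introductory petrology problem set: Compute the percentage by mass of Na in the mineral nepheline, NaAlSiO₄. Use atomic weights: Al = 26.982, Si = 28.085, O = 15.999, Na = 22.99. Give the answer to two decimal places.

Formula mass = 1×22.99 + 1×26.982 + 1×28.085 + 4×15.999 = 142.053 g/mol, of which 22.990 g is Na.
So Na makes up 22.990/142.053 = 0.1618 of the mass, i.e. 16.18%.

16.18 weight percent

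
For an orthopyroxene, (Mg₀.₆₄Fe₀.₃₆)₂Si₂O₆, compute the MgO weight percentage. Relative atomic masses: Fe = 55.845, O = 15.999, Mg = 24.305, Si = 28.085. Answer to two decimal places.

Formula mass = 223.483 g/mol.
1.28 Mg → 1.2800 mol MgO per formula unit; M(MgO) = 40.304, so MgO mass = 51.589 g.
51.589/223.483 × 100 = 23.08 wt%.

23.08 wt%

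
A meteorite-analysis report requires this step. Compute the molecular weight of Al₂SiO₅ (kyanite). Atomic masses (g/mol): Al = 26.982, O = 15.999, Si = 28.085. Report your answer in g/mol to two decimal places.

162.04 g/mol

Al: 2 × 26.982 = 53.9640
Si: 1 × 28.085 = 28.0850
O: 5 × 15.999 = 79.9950
Summing the contributions gives the formula mass.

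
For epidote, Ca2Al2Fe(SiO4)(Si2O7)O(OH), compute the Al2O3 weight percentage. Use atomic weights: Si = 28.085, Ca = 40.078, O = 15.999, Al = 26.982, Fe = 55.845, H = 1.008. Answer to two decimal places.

21.10 wt%

Formula mass = 483.215 g/mol.
2 Al → 1.0000 mol Al2O3 per formula unit; M(Al2O3) = 101.961, so Al2O3 mass = 101.961 g.
101.961/483.215 × 100 = 21.10 wt%.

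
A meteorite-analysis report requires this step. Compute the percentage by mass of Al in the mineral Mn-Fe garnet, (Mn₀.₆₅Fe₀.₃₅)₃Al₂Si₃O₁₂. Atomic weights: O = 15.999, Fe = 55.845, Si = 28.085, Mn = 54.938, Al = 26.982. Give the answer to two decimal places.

M((Mn₀.₆₅Fe₀.₃₅)₃Al₂Si₃O₁₂) = 495.973 g/mol.
Al contributes 2 × 26.982 = 53.964 g per mole.
53.964/495.973 = 0.1088 → 10.88%.

10.88 mass %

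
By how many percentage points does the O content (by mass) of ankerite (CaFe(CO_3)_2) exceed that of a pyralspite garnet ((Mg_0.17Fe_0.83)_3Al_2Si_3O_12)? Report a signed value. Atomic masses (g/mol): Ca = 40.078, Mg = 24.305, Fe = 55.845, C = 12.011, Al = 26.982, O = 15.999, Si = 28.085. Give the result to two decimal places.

M(CaFe(CO_3)_2) = 215.939 g/mol, so wt% O = 95.994/215.939 × 100 = 44.45%.
M((Mg_0.17Fe_0.83)_3Al_2Si_3O_12) = 481.657 g/mol, so wt% O = 191.988/481.657 × 100 = 39.86%.
44.45 − 39.86 = 4.59 pp.

4.59 percentage points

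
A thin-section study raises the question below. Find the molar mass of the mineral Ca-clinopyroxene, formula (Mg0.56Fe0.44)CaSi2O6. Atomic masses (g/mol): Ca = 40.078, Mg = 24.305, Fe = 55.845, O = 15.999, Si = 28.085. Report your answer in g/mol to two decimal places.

230.42 g/mol

The formula mass is the sum 0.56*24.305 + 0.44*55.845 + 1*40.078 + 2*28.085 + 6*15.999.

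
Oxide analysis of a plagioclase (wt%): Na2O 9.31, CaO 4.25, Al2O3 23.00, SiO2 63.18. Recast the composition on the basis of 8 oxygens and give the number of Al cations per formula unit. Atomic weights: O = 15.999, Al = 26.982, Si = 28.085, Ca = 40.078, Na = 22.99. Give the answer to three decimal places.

1.201 Al apfu

9.31 wt% Na2O ÷ 61.979 g/mol = 0.15021 mol, giving 0.30042 Na and 0.15021 O.
4.25 wt% CaO ÷ 56.077 g/mol = 0.07579 mol, giving 0.07579 Ca and 0.07579 O.
23.00 wt% Al2O3 ÷ 101.961 g/mol = 0.22558 mol, giving 0.45116 Al and 0.67674 O.
63.18 wt% SiO2 ÷ 60.083 g/mol = 1.05155 mol, giving 1.05155 Si and 2.10310 O.
Oxygen sums to 3.00584; scaling by 8/3.00584 = 2.66149 puts the formula on 8 O.
Al: 0.45116 × 2.66149 = 1.201 atoms per formula unit.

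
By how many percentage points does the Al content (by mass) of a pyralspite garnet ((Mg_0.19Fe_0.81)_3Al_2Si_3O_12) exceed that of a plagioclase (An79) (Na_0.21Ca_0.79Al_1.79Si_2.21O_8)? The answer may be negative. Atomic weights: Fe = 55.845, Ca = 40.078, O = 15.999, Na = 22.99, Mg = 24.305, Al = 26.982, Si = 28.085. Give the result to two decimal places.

-6.32 percentage points

M((Mg_0.19Fe_0.81)_3Al_2Si_3O_12) = 479.764 g/mol, so wt% Al = 53.964/479.764 × 100 = 11.25%.
M(Na_0.21Ca_0.79Al_1.79Si_2.21O_8) = 274.847 g/mol, so wt% Al = 48.298/274.847 × 100 = 17.57%.
11.25 − 17.57 = -6.32 pp.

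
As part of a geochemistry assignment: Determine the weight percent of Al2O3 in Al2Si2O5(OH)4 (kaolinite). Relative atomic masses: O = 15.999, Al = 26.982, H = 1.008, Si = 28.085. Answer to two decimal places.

39.50 wt%

M(Al2Si2O5(OH)4) = 258.157 g/mol; M(Al2O3) = 101.961 g/mol.
Moles Al2O3 per formula unit = 2 Al ÷ 2 = 1.0000.
Al2O3 fraction = (1.0000 × 101.961) / 258.157 = 101.961/258.157 = 0.3950.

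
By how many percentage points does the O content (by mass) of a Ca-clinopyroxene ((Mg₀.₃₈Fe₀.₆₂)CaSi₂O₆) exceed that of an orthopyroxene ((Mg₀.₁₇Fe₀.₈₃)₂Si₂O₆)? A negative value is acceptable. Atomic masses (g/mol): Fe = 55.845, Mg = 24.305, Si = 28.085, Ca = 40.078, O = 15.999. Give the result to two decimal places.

2.74 percentage points

First mineral: 95.994 g O in 236.102 g formula = 40.66 wt% O.
Second mineral: 95.994 g O in 253.130 g formula = 37.92 wt% O.
40.66% − 37.92% gives a difference of 2.74 percentage points.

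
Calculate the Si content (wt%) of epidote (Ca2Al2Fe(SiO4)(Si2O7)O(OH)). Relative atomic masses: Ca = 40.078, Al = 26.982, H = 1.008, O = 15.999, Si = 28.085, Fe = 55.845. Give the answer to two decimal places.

17.44 wt%

Molar mass of Ca2Al2Fe(SiO4)(Si2O7)O(OH): 2×40.078 + 2×26.982 + 1×55.845 + 3×28.085 + 13×15.999 + 1×1.008 = 483.215 g/mol.
Mass of Si per formula unit: 3 × 28.085 = 84.255 g.
Weight fraction Si = 84.255 / 483.215 = 0.1744.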